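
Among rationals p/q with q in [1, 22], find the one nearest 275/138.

Expand x = 275/138 as a continued fraction with the Euclidean algorithm:
  275 = 1*138 + 137, so a_0 = 1.
  138 = 1*137 + 1, so a_1 = 1.
  137 = 137*1 + 0, so a_2 = 137.
so x = [1; 1, 137].
Convergents (p_i = a_i*p_{i-1} + p_{i-2}, q_i = a_i*q_{i-1} + q_{i-2} with p_{-2}=0, p_{-1}=1, q_{-2}=1, q_{-1}=0), until the denominator exceeds 22:
  i=0: a_0=1, p_0 = 1*1 + 0 = 1, q_0 = 1*0 + 1 = 1.
  i=1: a_1=1, p_1 = 1*1 + 1 = 2, q_1 = 1*1 + 0 = 1.
  i=2: a_2=137, p_2 = 137*2 + 1 = 275, q_2 = 137*1 + 1 = 138.
q_2 = 138 > 22, so the last convergent with denominator <= 22 is p_1/q_1 = 2/1.
The closest fraction with denominator <= 22 is either p_1/q_1 or the intermediate fraction (k*p_1 + p_0)/(k*q_1 + q_0) with the largest k >= 1 whose denominator stays <= 22; these approach x as k grows, and every other convergent or intermediate fraction in range is farther away.
Largest k: floor((22 - q_0)/q_1) = floor((22 - 1)/1) = 21.
That gives (21*2 + 1)/(21*1 + 1) = 43/22.
Compare the errors: |x - 2/1| = |275*1 - 2*138|/(138*1) = 1/138, and |x - 43/22| = |275*22 - 43*138|/(138*22) = 116/3036.
Cross-multiplying, 1*3036 = 3036 < 16008 = 116*138, so 1/138 is smaller: the convergent 2/1 is closer to x than 43/22.

2/1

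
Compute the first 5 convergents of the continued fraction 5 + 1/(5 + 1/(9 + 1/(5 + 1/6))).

Using the convergent recurrence p_i = a_i*p_{i-1} + p_{i-2}, q_i = a_i*q_{i-1} + q_{i-2} with p_{-2}=0, p_{-1}=1, q_{-2}=1, q_{-1}=0:
  i=0: a_0=5, p_0 = 5*1 + 0 = 5, q_0 = 5*0 + 1 = 1.
  i=1: a_1=5, p_1 = 5*5 + 1 = 26, q_1 = 5*1 + 0 = 5.
  i=2: a_2=9, p_2 = 9*26 + 5 = 239, q_2 = 9*5 + 1 = 46.
  i=3: a_3=5, p_3 = 5*239 + 26 = 1221, q_3 = 5*46 + 5 = 235.
  i=4: a_4=6, p_4 = 6*1221 + 239 = 7565, q_4 = 6*235 + 46 = 1456.

5/1, 26/5, 239/46, 1221/235, 7565/1456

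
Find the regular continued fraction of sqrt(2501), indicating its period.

Write x_i = (sqrt(2501) + m_i)/d_i with (m_0, d_0) = (0, 1). a_0 = floor(sqrt(2501)) = 50, since 50^2 = 2500 <= 2501 < 2601 = 51^2.
Iterate m_{i+1} = d_i*a_i - m_i, d_{i+1} = (2501 - m_{i+1}^2)/d_i, a_{i+1} = floor((a_0 + m_{i+1})/d_{i+1}):
  m_1 = 1*50 - 0 = 50, d_1 = (2501 - 50^2)/1 = 1/1 = 1, a_1 = floor((50 + 50)/1) = 100.
  m_2 = 1*100 - 50 = 50, d_2 = (2501 - 50^2)/1 = 1/1 = 1: (m_2, d_2) = (m_1, d_1) = (50, 1), so from here the quotient a_1 repeats; the period length is 1.
Hence the expansion of sqrt(2501) is a_0 = 50 followed by the repeating block 100 (period 1).

[50; (100)]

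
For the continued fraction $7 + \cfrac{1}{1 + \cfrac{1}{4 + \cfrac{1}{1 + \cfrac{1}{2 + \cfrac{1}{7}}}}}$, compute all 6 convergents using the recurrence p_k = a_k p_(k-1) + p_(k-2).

Using the convergent recurrence p_i = a_i*p_{i-1} + p_{i-2}, q_i = a_i*q_{i-1} + q_{i-2} with p_{-2}=0, p_{-1}=1, q_{-2}=1, q_{-1}=0:
  i=0: a_0=7, p_0 = 7*1 + 0 = 7, q_0 = 7*0 + 1 = 1.
  i=1: a_1=1, p_1 = 1*7 + 1 = 8, q_1 = 1*1 + 0 = 1.
  i=2: a_2=4, p_2 = 4*8 + 7 = 39, q_2 = 4*1 + 1 = 5.
  i=3: a_3=1, p_3 = 1*39 + 8 = 47, q_3 = 1*5 + 1 = 6.
  i=4: a_4=2, p_4 = 2*47 + 39 = 133, q_4 = 2*6 + 5 = 17.
  i=5: a_5=7, p_5 = 7*133 + 47 = 978, q_5 = 7*17 + 6 = 125.

7/1, 8/1, 39/5, 47/6, 133/17, 978/125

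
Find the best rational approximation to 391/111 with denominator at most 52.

Expand x = 391/111 as a continued fraction with the Euclidean algorithm:
  391 = 3*111 + 58, so a_0 = 3.
  111 = 1*58 + 53, so a_1 = 1.
  58 = 1*53 + 5, so a_2 = 1.
  53 = 10*5 + 3, so a_3 = 10.
  5 = 1*3 + 2, so a_4 = 1.
  3 = 1*2 + 1, so a_5 = 1.
  2 = 2*1 + 0, so a_6 = 2.
so x = [3; 1, 1, 10, 1, 1, 2].
Convergents (p_i = a_i*p_{i-1} + p_{i-2}, q_i = a_i*q_{i-1} + q_{i-2} with p_{-2}=0, p_{-1}=1, q_{-2}=1, q_{-1}=0), until the denominator exceeds 52:
  i=0: a_0=3, p_0 = 3*1 + 0 = 3, q_0 = 3*0 + 1 = 1.
  i=1: a_1=1, p_1 = 1*3 + 1 = 4, q_1 = 1*1 + 0 = 1.
  i=2: a_2=1, p_2 = 1*4 + 3 = 7, q_2 = 1*1 + 1 = 2.
  i=3: a_3=10, p_3 = 10*7 + 4 = 74, q_3 = 10*2 + 1 = 21.
  i=4: a_4=1, p_4 = 1*74 + 7 = 81, q_4 = 1*21 + 2 = 23.
  i=5: a_5=1, p_5 = 1*81 + 74 = 155, q_5 = 1*23 + 21 = 44.
  i=6: a_6=2, p_6 = 2*155 + 81 = 391, q_6 = 2*44 + 23 = 111.
q_6 = 111 > 52, so the last convergent with denominator <= 52 is p_5/q_5 = 155/44.
The closest fraction with denominator <= 52 is either p_5/q_5 or the intermediate fraction (k*p_5 + p_4)/(k*q_5 + q_4) with the largest k >= 1 whose denominator stays <= 52; these approach x as k grows, and every other convergent or intermediate fraction in range is farther away.
Largest k: floor((52 - q_4)/q_5) = floor((52 - 23)/44) = 0.
Since k = 0, no intermediate fraction beyond p_5/q_5 has denominator <= 52, so the convergent 155/44 is the closest (its error is |391*44 - 155*111|/(111*44) = 1/4884).

155/44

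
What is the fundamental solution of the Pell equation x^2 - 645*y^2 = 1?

(x, y) = (1024001, 40320)

First expand sqrt(645) as a continued fraction. With x_i = (sqrt(645) + m_i)/d_i and (m_0, d_0) = (0, 1): a_0 = floor(sqrt(645)) = 25, since 25^2 = 625 <= 645 < 676 = 26^2.
Iterate m_{i+1} = d_i*a_i - m_i, d_{i+1} = (645 - m_{i+1}^2)/d_i, a_{i+1} = floor((a_0 + m_{i+1})/d_{i+1}):
  m_1 = 1*25 - 0 = 25, d_1 = (645 - 25^2)/1 = 20/1 = 20, a_1 = floor((25 + 25)/20) = 2.
  m_2 = 20*2 - 25 = 15, d_2 = (645 - 15^2)/20 = 420/20 = 21, a_2 = floor((25 + 15)/21) = 1.
  m_3 = 21*1 - 15 = 6, d_3 = (645 - 6^2)/21 = 609/21 = 29, a_3 = floor((25 + 6)/29) = 1.
  m_4 = 29*1 - 6 = 23, d_4 = (645 - 23^2)/29 = 116/29 = 4, a_4 = floor((25 + 23)/4) = 12.
  m_5 = 4*12 - 23 = 25, d_5 = (645 - 25^2)/4 = 20/4 = 5, a_5 = floor((25 + 25)/5) = 10.
  m_6 = 5*10 - 25 = 25, d_6 = (645 - 25^2)/5 = 20/5 = 4, a_6 = floor((25 + 25)/4) = 12.
  m_7 = 4*12 - 25 = 23, d_7 = (645 - 23^2)/4 = 116/4 = 29, a_7 = floor((25 + 23)/29) = 1.
  m_8 = 29*1 - 23 = 6, d_8 = (645 - 6^2)/29 = 609/29 = 21, a_8 = floor((25 + 6)/21) = 1.
  m_9 = 21*1 - 6 = 15, d_9 = (645 - 15^2)/21 = 420/21 = 20, a_9 = floor((25 + 15)/20) = 2.
  m_10 = 20*2 - 15 = 25, d_10 = (645 - 25^2)/20 = 20/20 = 1, a_10 = floor((25 + 25)/1) = 50.
  m_11 = 1*50 - 25 = 25, d_11 = (645 - 25^2)/1 = 20/1 = 20: (m_11, d_11) = (m_1, d_1) = (25, 20), so from here the quotients repeat a_1, ..., a_10; the period length is 10.
So sqrt(645) = [25; (2, 1, 1, 12, 10, 12, 1, 1, 2, 50)] with period length k = 10.
k is even, so the fundamental solution of x^2 - 645y^2 = 1 is (p_{k-1}, q_{k-1}) = (p_9, q_9); compute convergents through index 9.
Convergents (p_i = a_i*p_{i-1} + p_{i-2}, q_i = a_i*q_{i-1} + q_{i-2} with p_{-2}=0, p_{-1}=1, q_{-2}=1, q_{-1}=0):
  i=0: a_0=25, p_0 = 25*1 + 0 = 25, q_0 = 25*0 + 1 = 1.
  i=1: a_1=2, p_1 = 2*25 + 1 = 51, q_1 = 2*1 + 0 = 2.
  i=2: a_2=1, p_2 = 1*51 + 25 = 76, q_2 = 1*2 + 1 = 3.
  i=3: a_3=1, p_3 = 1*76 + 51 = 127, q_3 = 1*3 + 2 = 5.
  i=4: a_4=12, p_4 = 12*127 + 76 = 1600, q_4 = 12*5 + 3 = 63.
  i=5: a_5=10, p_5 = 10*1600 + 127 = 16127, q_5 = 10*63 + 5 = 635.
  i=6: a_6=12, p_6 = 12*16127 + 1600 = 195124, q_6 = 12*635 + 63 = 7683.
  i=7: a_7=1, p_7 = 1*195124 + 16127 = 211251, q_7 = 1*7683 + 635 = 8318.
  i=8: a_8=1, p_8 = 1*211251 + 195124 = 406375, q_8 = 1*8318 + 7683 = 16001.
  i=9: a_9=2, p_9 = 2*406375 + 211251 = 1024001, q_9 = 2*16001 + 8318 = 40320.
Check: 1024001^2 - 645*40320^2 = 1048578048001 - 1048578048000 = 1, so (x, y) = (1024001, 40320) solves the equation, and by the theorem it is the least positive solution.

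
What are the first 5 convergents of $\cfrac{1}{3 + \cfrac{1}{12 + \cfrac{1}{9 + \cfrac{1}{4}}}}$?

0/1, 1/3, 12/37, 109/336, 448/1381

Using the convergent recurrence p_i = a_i*p_{i-1} + p_{i-2}, q_i = a_i*q_{i-1} + q_{i-2} with p_{-2}=0, p_{-1}=1, q_{-2}=1, q_{-1}=0:
  i=0: a_0=0, p_0 = 0*1 + 0 = 0, q_0 = 0*0 + 1 = 1.
  i=1: a_1=3, p_1 = 3*0 + 1 = 1, q_1 = 3*1 + 0 = 3.
  i=2: a_2=12, p_2 = 12*1 + 0 = 12, q_2 = 12*3 + 1 = 37.
  i=3: a_3=9, p_3 = 9*12 + 1 = 109, q_3 = 9*37 + 3 = 336.
  i=4: a_4=4, p_4 = 4*109 + 12 = 448, q_4 = 4*336 + 37 = 1381.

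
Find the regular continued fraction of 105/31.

[3; 2, 1, 1, 2, 2]

Run the Euclidean algorithm on 105 and 31; the successive quotients are the partial quotients a_0, a_1, ... (each step inverts the fractional part left over by the previous one):
  105 = 3*31 + 12, so a_0 = 3.
  31 = 2*12 + 7, so a_1 = 2.
  12 = 1*7 + 5, so a_2 = 1.
  7 = 1*5 + 2, so a_3 = 1.
  5 = 2*2 + 1, so a_4 = 2.
  2 = 2*1 + 0, so a_5 = 2.
The remainder reaches 0 after 6 divisions, so the expansion has 6 partial quotients, read off in order.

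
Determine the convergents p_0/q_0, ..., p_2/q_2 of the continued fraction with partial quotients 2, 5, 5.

Using the convergent recurrence p_i = a_i*p_{i-1} + p_{i-2}, q_i = a_i*q_{i-1} + q_{i-2} with p_{-2}=0, p_{-1}=1, q_{-2}=1, q_{-1}=0:
  i=0: a_0=2, p_0 = 2*1 + 0 = 2, q_0 = 2*0 + 1 = 1.
  i=1: a_1=5, p_1 = 5*2 + 1 = 11, q_1 = 5*1 + 0 = 5.
  i=2: a_2=5, p_2 = 5*11 + 2 = 57, q_2 = 5*5 + 1 = 26.

2/1, 11/5, 57/26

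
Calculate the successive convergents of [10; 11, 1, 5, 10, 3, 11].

10/1, 111/11, 121/12, 716/71, 7281/722, 22559/2237, 255430/25329

Using the convergent recurrence p_i = a_i*p_{i-1} + p_{i-2}, q_i = a_i*q_{i-1} + q_{i-2} with p_{-2}=0, p_{-1}=1, q_{-2}=1, q_{-1}=0:
  i=0: a_0=10, p_0 = 10*1 + 0 = 10, q_0 = 10*0 + 1 = 1.
  i=1: a_1=11, p_1 = 11*10 + 1 = 111, q_1 = 11*1 + 0 = 11.
  i=2: a_2=1, p_2 = 1*111 + 10 = 121, q_2 = 1*11 + 1 = 12.
  i=3: a_3=5, p_3 = 5*121 + 111 = 716, q_3 = 5*12 + 11 = 71.
  i=4: a_4=10, p_4 = 10*716 + 121 = 7281, q_4 = 10*71 + 12 = 722.
  i=5: a_5=3, p_5 = 3*7281 + 716 = 22559, q_5 = 3*722 + 71 = 2237.
  i=6: a_6=11, p_6 = 11*22559 + 7281 = 255430, q_6 = 11*2237 + 722 = 25329.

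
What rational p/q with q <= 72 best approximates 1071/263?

Expand x = 1071/263 as a continued fraction with the Euclidean algorithm:
  1071 = 4*263 + 19, so a_0 = 4.
  263 = 13*19 + 16, so a_1 = 13.
  19 = 1*16 + 3, so a_2 = 1.
  16 = 5*3 + 1, so a_3 = 5.
  3 = 3*1 + 0, so a_4 = 3.
so x = [4; 13, 1, 5, 3].
Convergents (p_i = a_i*p_{i-1} + p_{i-2}, q_i = a_i*q_{i-1} + q_{i-2} with p_{-2}=0, p_{-1}=1, q_{-2}=1, q_{-1}=0), until the denominator exceeds 72:
  i=0: a_0=4, p_0 = 4*1 + 0 = 4, q_0 = 4*0 + 1 = 1.
  i=1: a_1=13, p_1 = 13*4 + 1 = 53, q_1 = 13*1 + 0 = 13.
  i=2: a_2=1, p_2 = 1*53 + 4 = 57, q_2 = 1*13 + 1 = 14.
  i=3: a_3=5, p_3 = 5*57 + 53 = 338, q_3 = 5*14 + 13 = 83.
q_3 = 83 > 72, so the last convergent with denominator <= 72 is p_2/q_2 = 57/14.
The closest fraction with denominator <= 72 is either p_2/q_2 or the intermediate fraction (k*p_2 + p_1)/(k*q_2 + q_1) with the largest k >= 1 whose denominator stays <= 72; these approach x as k grows, and every other convergent or intermediate fraction in range is farther away.
Largest k: floor((72 - q_1)/q_2) = floor((72 - 13)/14) = 4.
That gives (4*57 + 53)/(4*14 + 13) = 281/69.
Compare the errors: |x - 57/14| = |1071*14 - 57*263|/(263*14) = 3/3682, and |x - 281/69| = |1071*69 - 281*263|/(263*69) = 4/18147.
Cross-multiplying, 4*3682 = 14728 < 54441 = 3*18147, so 4/18147 is smaller: the intermediate fraction 281/69 is closer to x than 57/14.

281/69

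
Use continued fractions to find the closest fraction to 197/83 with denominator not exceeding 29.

Expand x = 197/83 as a continued fraction with the Euclidean algorithm:
  197 = 2*83 + 31, so a_0 = 2.
  83 = 2*31 + 21, so a_1 = 2.
  31 = 1*21 + 10, so a_2 = 1.
  21 = 2*10 + 1, so a_3 = 2.
  10 = 10*1 + 0, so a_4 = 10.
so x = [2; 2, 1, 2, 10].
Convergents (p_i = a_i*p_{i-1} + p_{i-2}, q_i = a_i*q_{i-1} + q_{i-2} with p_{-2}=0, p_{-1}=1, q_{-2}=1, q_{-1}=0), until the denominator exceeds 29:
  i=0: a_0=2, p_0 = 2*1 + 0 = 2, q_0 = 2*0 + 1 = 1.
  i=1: a_1=2, p_1 = 2*2 + 1 = 5, q_1 = 2*1 + 0 = 2.
  i=2: a_2=1, p_2 = 1*5 + 2 = 7, q_2 = 1*2 + 1 = 3.
  i=3: a_3=2, p_3 = 2*7 + 5 = 19, q_3 = 2*3 + 2 = 8.
  i=4: a_4=10, p_4 = 10*19 + 7 = 197, q_4 = 10*8 + 3 = 83.
q_4 = 83 > 29, so the last convergent with denominator <= 29 is p_3/q_3 = 19/8.
The closest fraction with denominator <= 29 is either p_3/q_3 or the intermediate fraction (k*p_3 + p_2)/(k*q_3 + q_2) with the largest k >= 1 whose denominator stays <= 29; these approach x as k grows, and every other convergent or intermediate fraction in range is farther away.
Largest k: floor((29 - q_2)/q_3) = floor((29 - 3)/8) = 3.
That gives (3*19 + 7)/(3*8 + 3) = 64/27.
Compare the errors: |x - 19/8| = |197*8 - 19*83|/(83*8) = 1/664, and |x - 64/27| = |197*27 - 64*83|/(83*27) = 7/2241.
Cross-multiplying, 1*2241 = 2241 < 4648 = 7*664, so 1/664 is smaller: the convergent 19/8 is closer to x than 64/27.

19/8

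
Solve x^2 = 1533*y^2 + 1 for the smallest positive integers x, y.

(x, y) = (65935351, 1684020)

First expand sqrt(1533) as a continued fraction. With x_i = (sqrt(1533) + m_i)/d_i and (m_0, d_0) = (0, 1): a_0 = floor(sqrt(1533)) = 39, since 39^2 = 1521 <= 1533 < 1600 = 40^2.
Iterate m_{i+1} = d_i*a_i - m_i, d_{i+1} = (1533 - m_{i+1}^2)/d_i, a_{i+1} = floor((a_0 + m_{i+1})/d_{i+1}):
  m_1 = 1*39 - 0 = 39, d_1 = (1533 - 39^2)/1 = 12/1 = 12, a_1 = floor((39 + 39)/12) = 6.
  m_2 = 12*6 - 39 = 33, d_2 = (1533 - 33^2)/12 = 444/12 = 37, a_2 = floor((39 + 33)/37) = 1.
  m_3 = 37*1 - 33 = 4, d_3 = (1533 - 4^2)/37 = 1517/37 = 41, a_3 = floor((39 + 4)/41) = 1.
  m_4 = 41*1 - 4 = 37, d_4 = (1533 - 37^2)/41 = 164/41 = 4, a_4 = floor((39 + 37)/4) = 19.
  m_5 = 4*19 - 37 = 39, d_5 = (1533 - 39^2)/4 = 12/4 = 3, a_5 = floor((39 + 39)/3) = 26.
  m_6 = 3*26 - 39 = 39, d_6 = (1533 - 39^2)/3 = 12/3 = 4, a_6 = floor((39 + 39)/4) = 19.
  m_7 = 4*19 - 39 = 37, d_7 = (1533 - 37^2)/4 = 164/4 = 41, a_7 = floor((39 + 37)/41) = 1.
  m_8 = 41*1 - 37 = 4, d_8 = (1533 - 4^2)/41 = 1517/41 = 37, a_8 = floor((39 + 4)/37) = 1.
  m_9 = 37*1 - 4 = 33, d_9 = (1533 - 33^2)/37 = 444/37 = 12, a_9 = floor((39 + 33)/12) = 6.
  m_10 = 12*6 - 33 = 39, d_10 = (1533 - 39^2)/12 = 12/12 = 1, a_10 = floor((39 + 39)/1) = 78.
  m_11 = 1*78 - 39 = 39, d_11 = (1533 - 39^2)/1 = 12/1 = 12: (m_11, d_11) = (m_1, d_1) = (39, 12), so from here the quotients repeat a_1, ..., a_10; the period length is 10.
So sqrt(1533) = [39; (6, 1, 1, 19, 26, 19, 1, 1, 6, 78)] with period length k = 10.
k is even, so the fundamental solution of x^2 - 1533y^2 = 1 is (p_{k-1}, q_{k-1}) = (p_9, q_9); compute convergents through index 9.
Convergents (p_i = a_i*p_{i-1} + p_{i-2}, q_i = a_i*q_{i-1} + q_{i-2} with p_{-2}=0, p_{-1}=1, q_{-2}=1, q_{-1}=0):
  i=0: a_0=39, p_0 = 39*1 + 0 = 39, q_0 = 39*0 + 1 = 1.
  i=1: a_1=6, p_1 = 6*39 + 1 = 235, q_1 = 6*1 + 0 = 6.
  i=2: a_2=1, p_2 = 1*235 + 39 = 274, q_2 = 1*6 + 1 = 7.
  i=3: a_3=1, p_3 = 1*274 + 235 = 509, q_3 = 1*7 + 6 = 13.
  i=4: a_4=19, p_4 = 19*509 + 274 = 9945, q_4 = 19*13 + 7 = 254.
  i=5: a_5=26, p_5 = 26*9945 + 509 = 259079, q_5 = 26*254 + 13 = 6617.
  i=6: a_6=19, p_6 = 19*259079 + 9945 = 4932446, q_6 = 19*6617 + 254 = 125977.
  i=7: a_7=1, p_7 = 1*4932446 + 259079 = 5191525, q_7 = 1*125977 + 6617 = 132594.
  i=8: a_8=1, p_8 = 1*5191525 + 4932446 = 10123971, q_8 = 1*132594 + 125977 = 258571.
  i=9: a_9=6, p_9 = 6*10123971 + 5191525 = 65935351, q_9 = 6*258571 + 132594 = 1684020.
Check: 65935351^2 - 1533*1684020^2 = 4347470511493201 - 4347470511493200 = 1, so (x, y) = (65935351, 1684020) solves the equation, and by the theorem it is the least positive solution.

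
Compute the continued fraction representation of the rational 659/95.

[6; 1, 14, 1, 5]

Run the Euclidean algorithm on 659 and 95; the successive quotients are the partial quotients a_0, a_1, ... (each step inverts the fractional part left over by the previous one):
  659 = 6*95 + 89, so a_0 = 6.
  95 = 1*89 + 6, so a_1 = 1.
  89 = 14*6 + 5, so a_2 = 14.
  6 = 1*5 + 1, so a_3 = 1.
  5 = 5*1 + 0, so a_4 = 5.
The remainder reaches 0 after 5 divisions, so the expansion has 5 partial quotients, read off in order.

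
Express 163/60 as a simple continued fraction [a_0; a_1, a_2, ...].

Run the Euclidean algorithm on 163 and 60; the successive quotients are the partial quotients a_0, a_1, ... (each step inverts the fractional part left over by the previous one):
  163 = 2*60 + 43, so a_0 = 2.
  60 = 1*43 + 17, so a_1 = 1.
  43 = 2*17 + 9, so a_2 = 2.
  17 = 1*9 + 8, so a_3 = 1.
  9 = 1*8 + 1, so a_4 = 1.
  8 = 8*1 + 0, so a_5 = 8.
The remainder reaches 0 after 6 divisions, so the expansion has 6 partial quotients, read off in order.

[2; 1, 2, 1, 1, 8]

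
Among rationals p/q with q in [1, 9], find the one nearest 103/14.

Expand x = 103/14 as a continued fraction with the Euclidean algorithm:
  103 = 7*14 + 5, so a_0 = 7.
  14 = 2*5 + 4, so a_1 = 2.
  5 = 1*4 + 1, so a_2 = 1.
  4 = 4*1 + 0, so a_3 = 4.
so x = [7; 2, 1, 4].
Convergents (p_i = a_i*p_{i-1} + p_{i-2}, q_i = a_i*q_{i-1} + q_{i-2} with p_{-2}=0, p_{-1}=1, q_{-2}=1, q_{-1}=0), until the denominator exceeds 9:
  i=0: a_0=7, p_0 = 7*1 + 0 = 7, q_0 = 7*0 + 1 = 1.
  i=1: a_1=2, p_1 = 2*7 + 1 = 15, q_1 = 2*1 + 0 = 2.
  i=2: a_2=1, p_2 = 1*15 + 7 = 22, q_2 = 1*2 + 1 = 3.
  i=3: a_3=4, p_3 = 4*22 + 15 = 103, q_3 = 4*3 + 2 = 14.
q_3 = 14 > 9, so the last convergent with denominator <= 9 is p_2/q_2 = 22/3.
The closest fraction with denominator <= 9 is either p_2/q_2 or the intermediate fraction (k*p_2 + p_1)/(k*q_2 + q_1) with the largest k >= 1 whose denominator stays <= 9; these approach x as k grows, and every other convergent or intermediate fraction in range is farther away.
Largest k: floor((9 - q_1)/q_2) = floor((9 - 2)/3) = 2.
That gives (2*22 + 15)/(2*3 + 2) = 59/8.
Compare the errors: |x - 22/3| = |103*3 - 22*14|/(14*3) = 1/42, and |x - 59/8| = |103*8 - 59*14|/(14*8) = 2/112.
Cross-multiplying, 2*42 = 84 < 112 = 1*112, so 2/112 is smaller: the intermediate fraction 59/8 is closer to x than 22/3.

59/8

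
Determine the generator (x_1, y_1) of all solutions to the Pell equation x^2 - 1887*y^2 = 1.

First expand sqrt(1887) as a continued fraction. With x_i = (sqrt(1887) + m_i)/d_i and (m_0, d_0) = (0, 1): a_0 = floor(sqrt(1887)) = 43, since 43^2 = 1849 <= 1887 < 1936 = 44^2.
Iterate m_{i+1} = d_i*a_i - m_i, d_{i+1} = (1887 - m_{i+1}^2)/d_i, a_{i+1} = floor((a_0 + m_{i+1})/d_{i+1}):
  m_1 = 1*43 - 0 = 43, d_1 = (1887 - 43^2)/1 = 38/1 = 38, a_1 = floor((43 + 43)/38) = 2.
  m_2 = 38*2 - 43 = 33, d_2 = (1887 - 33^2)/38 = 798/38 = 21, a_2 = floor((43 + 33)/21) = 3.
  m_3 = 21*3 - 33 = 30, d_3 = (1887 - 30^2)/21 = 987/21 = 47, a_3 = floor((43 + 30)/47) = 1.
  m_4 = 47*1 - 30 = 17, d_4 = (1887 - 17^2)/47 = 1598/47 = 34, a_4 = floor((43 + 17)/34) = 1.
  m_5 = 34*1 - 17 = 17, d_5 = (1887 - 17^2)/34 = 1598/34 = 47, a_5 = floor((43 + 17)/47) = 1.
  m_6 = 47*1 - 17 = 30, d_6 = (1887 - 30^2)/47 = 987/47 = 21, a_6 = floor((43 + 30)/21) = 3.
  m_7 = 21*3 - 30 = 33, d_7 = (1887 - 33^2)/21 = 798/21 = 38, a_7 = floor((43 + 33)/38) = 2.
  m_8 = 38*2 - 33 = 43, d_8 = (1887 - 43^2)/38 = 38/38 = 1, a_8 = floor((43 + 43)/1) = 86.
  m_9 = 1*86 - 43 = 43, d_9 = (1887 - 43^2)/1 = 38/1 = 38: (m_9, d_9) = (m_1, d_1) = (43, 38), so from here the quotients repeat a_1, ..., a_8; the period length is 8.
So sqrt(1887) = [43; (2, 3, 1, 1, 1, 3, 2, 86)] with period length k = 8.
k is even, so the fundamental solution of x^2 - 1887y^2 = 1 is (p_{k-1}, q_{k-1}) = (p_7, q_7); compute convergents through index 7.
Convergents (p_i = a_i*p_{i-1} + p_{i-2}, q_i = a_i*q_{i-1} + q_{i-2} with p_{-2}=0, p_{-1}=1, q_{-2}=1, q_{-1}=0):
  i=0: a_0=43, p_0 = 43*1 + 0 = 43, q_0 = 43*0 + 1 = 1.
  i=1: a_1=2, p_1 = 2*43 + 1 = 87, q_1 = 2*1 + 0 = 2.
  i=2: a_2=3, p_2 = 3*87 + 43 = 304, q_2 = 3*2 + 1 = 7.
  i=3: a_3=1, p_3 = 1*304 + 87 = 391, q_3 = 1*7 + 2 = 9.
  i=4: a_4=1, p_4 = 1*391 + 304 = 695, q_4 = 1*9 + 7 = 16.
  i=5: a_5=1, p_5 = 1*695 + 391 = 1086, q_5 = 1*16 + 9 = 25.
  i=6: a_6=3, p_6 = 3*1086 + 695 = 3953, q_6 = 3*25 + 16 = 91.
  i=7: a_7=2, p_7 = 2*3953 + 1086 = 8992, q_7 = 2*91 + 25 = 207.
Check: 8992^2 - 1887*207^2 = 80856064 - 80856063 = 1, so (x, y) = (8992, 207) solves the equation, and by the theorem it is the least positive solution.

(x, y) = (8992, 207)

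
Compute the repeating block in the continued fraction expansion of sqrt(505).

Write x_i = (sqrt(505) + m_i)/d_i with (m_0, d_0) = (0, 1). a_0 = floor(sqrt(505)) = 22, since 22^2 = 484 <= 505 < 529 = 23^2.
Iterate m_{i+1} = d_i*a_i - m_i, d_{i+1} = (505 - m_{i+1}^2)/d_i, a_{i+1} = floor((a_0 + m_{i+1})/d_{i+1}):
  m_1 = 1*22 - 0 = 22, d_1 = (505 - 22^2)/1 = 21/1 = 21, a_1 = floor((22 + 22)/21) = 2.
  m_2 = 21*2 - 22 = 20, d_2 = (505 - 20^2)/21 = 105/21 = 5, a_2 = floor((22 + 20)/5) = 8.
  m_3 = 5*8 - 20 = 20, d_3 = (505 - 20^2)/5 = 105/5 = 21, a_3 = floor((22 + 20)/21) = 2.
  m_4 = 21*2 - 20 = 22, d_4 = (505 - 22^2)/21 = 21/21 = 1, a_4 = floor((22 + 22)/1) = 44.
  m_5 = 1*44 - 22 = 22, d_5 = (505 - 22^2)/1 = 21/1 = 21: (m_5, d_5) = (m_1, d_1) = (22, 21), so from here the quotients repeat a_1, ..., a_4; the period length is 4.
Hence the expansion of sqrt(505) is a_0 = 22 followed by the repeating block 2, 8, 2, 44 (period 4).

[22; (2, 8, 2, 44)]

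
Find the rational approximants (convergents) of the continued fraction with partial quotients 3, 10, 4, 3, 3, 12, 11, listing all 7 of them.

Using the convergent recurrence p_i = a_i*p_{i-1} + p_{i-2}, q_i = a_i*q_{i-1} + q_{i-2} with p_{-2}=0, p_{-1}=1, q_{-2}=1, q_{-1}=0:
  i=0: a_0=3, p_0 = 3*1 + 0 = 3, q_0 = 3*0 + 1 = 1.
  i=1: a_1=10, p_1 = 10*3 + 1 = 31, q_1 = 10*1 + 0 = 10.
  i=2: a_2=4, p_2 = 4*31 + 3 = 127, q_2 = 4*10 + 1 = 41.
  i=3: a_3=3, p_3 = 3*127 + 31 = 412, q_3 = 3*41 + 10 = 133.
  i=4: a_4=3, p_4 = 3*412 + 127 = 1363, q_4 = 3*133 + 41 = 440.
  i=5: a_5=12, p_5 = 12*1363 + 412 = 16768, q_5 = 12*440 + 133 = 5413.
  i=6: a_6=11, p_6 = 11*16768 + 1363 = 185811, q_6 = 11*5413 + 440 = 59983.

3/1, 31/10, 127/41, 412/133, 1363/440, 16768/5413, 185811/59983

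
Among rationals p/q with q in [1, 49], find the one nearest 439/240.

Expand x = 439/240 as a continued fraction with the Euclidean algorithm:
  439 = 1*240 + 199, so a_0 = 1.
  240 = 1*199 + 41, so a_1 = 1.
  199 = 4*41 + 35, so a_2 = 4.
  41 = 1*35 + 6, so a_3 = 1.
  35 = 5*6 + 5, so a_4 = 5.
  6 = 1*5 + 1, so a_5 = 1.
  5 = 5*1 + 0, so a_6 = 5.
so x = [1; 1, 4, 1, 5, 1, 5].
Convergents (p_i = a_i*p_{i-1} + p_{i-2}, q_i = a_i*q_{i-1} + q_{i-2} with p_{-2}=0, p_{-1}=1, q_{-2}=1, q_{-1}=0), until the denominator exceeds 49:
  i=0: a_0=1, p_0 = 1*1 + 0 = 1, q_0 = 1*0 + 1 = 1.
  i=1: a_1=1, p_1 = 1*1 + 1 = 2, q_1 = 1*1 + 0 = 1.
  i=2: a_2=4, p_2 = 4*2 + 1 = 9, q_2 = 4*1 + 1 = 5.
  i=3: a_3=1, p_3 = 1*9 + 2 = 11, q_3 = 1*5 + 1 = 6.
  i=4: a_4=5, p_4 = 5*11 + 9 = 64, q_4 = 5*6 + 5 = 35.
  i=5: a_5=1, p_5 = 1*64 + 11 = 75, q_5 = 1*35 + 6 = 41.
  i=6: a_6=5, p_6 = 5*75 + 64 = 439, q_6 = 5*41 + 35 = 240.
q_6 = 240 > 49, so the last convergent with denominator <= 49 is p_5/q_5 = 75/41.
The closest fraction with denominator <= 49 is either p_5/q_5 or the intermediate fraction (k*p_5 + p_4)/(k*q_5 + q_4) with the largest k >= 1 whose denominator stays <= 49; these approach x as k grows, and every other convergent or intermediate fraction in range is farther away.
Largest k: floor((49 - q_4)/q_5) = floor((49 - 35)/41) = 0.
Since k = 0, no intermediate fraction beyond p_5/q_5 has denominator <= 49, so the convergent 75/41 is the closest (its error is |439*41 - 75*240|/(240*41) = 1/9840).

75/41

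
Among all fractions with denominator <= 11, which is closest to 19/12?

11/7

Expand x = 19/12 as a continued fraction with the Euclidean algorithm:
  19 = 1*12 + 7, so a_0 = 1.
  12 = 1*7 + 5, so a_1 = 1.
  7 = 1*5 + 2, so a_2 = 1.
  5 = 2*2 + 1, so a_3 = 2.
  2 = 2*1 + 0, so a_4 = 2.
so x = [1; 1, 1, 2, 2].
Convergents (p_i = a_i*p_{i-1} + p_{i-2}, q_i = a_i*q_{i-1} + q_{i-2} with p_{-2}=0, p_{-1}=1, q_{-2}=1, q_{-1}=0), until the denominator exceeds 11:
  i=0: a_0=1, p_0 = 1*1 + 0 = 1, q_0 = 1*0 + 1 = 1.
  i=1: a_1=1, p_1 = 1*1 + 1 = 2, q_1 = 1*1 + 0 = 1.
  i=2: a_2=1, p_2 = 1*2 + 1 = 3, q_2 = 1*1 + 1 = 2.
  i=3: a_3=2, p_3 = 2*3 + 2 = 8, q_3 = 2*2 + 1 = 5.
  i=4: a_4=2, p_4 = 2*8 + 3 = 19, q_4 = 2*5 + 2 = 12.
q_4 = 12 > 11, so the last convergent with denominator <= 11 is p_3/q_3 = 8/5.
The closest fraction with denominator <= 11 is either p_3/q_3 or the intermediate fraction (k*p_3 + p_2)/(k*q_3 + q_2) with the largest k >= 1 whose denominator stays <= 11; these approach x as k grows, and every other convergent or intermediate fraction in range is farther away.
Largest k: floor((11 - q_2)/q_3) = floor((11 - 2)/5) = 1.
That gives (1*8 + 3)/(1*5 + 2) = 11/7.
Compare the errors: |x - 8/5| = |19*5 - 8*12|/(12*5) = 1/60, and |x - 11/7| = |19*7 - 11*12|/(12*7) = 1/84.
Cross-multiplying, 1*60 = 60 < 84 = 1*84, so 1/84 is smaller: the intermediate fraction 11/7 is closer to x than 8/5.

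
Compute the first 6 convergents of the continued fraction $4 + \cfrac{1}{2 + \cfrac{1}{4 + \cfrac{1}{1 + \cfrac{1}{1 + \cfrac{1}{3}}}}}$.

4/1, 9/2, 40/9, 49/11, 89/20, 316/71

Using the convergent recurrence p_i = a_i*p_{i-1} + p_{i-2}, q_i = a_i*q_{i-1} + q_{i-2} with p_{-2}=0, p_{-1}=1, q_{-2}=1, q_{-1}=0:
  i=0: a_0=4, p_0 = 4*1 + 0 = 4, q_0 = 4*0 + 1 = 1.
  i=1: a_1=2, p_1 = 2*4 + 1 = 9, q_1 = 2*1 + 0 = 2.
  i=2: a_2=4, p_2 = 4*9 + 4 = 40, q_2 = 4*2 + 1 = 9.
  i=3: a_3=1, p_3 = 1*40 + 9 = 49, q_3 = 1*9 + 2 = 11.
  i=4: a_4=1, p_4 = 1*49 + 40 = 89, q_4 = 1*11 + 9 = 20.
  i=5: a_5=3, p_5 = 3*89 + 49 = 316, q_5 = 3*20 + 11 = 71.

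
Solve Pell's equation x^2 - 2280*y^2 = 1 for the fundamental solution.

(x, y) = (191, 4)

First expand sqrt(2280) as a continued fraction. With x_i = (sqrt(2280) + m_i)/d_i and (m_0, d_0) = (0, 1): a_0 = floor(sqrt(2280)) = 47, since 47^2 = 2209 <= 2280 < 2304 = 48^2.
Iterate m_{i+1} = d_i*a_i - m_i, d_{i+1} = (2280 - m_{i+1}^2)/d_i, a_{i+1} = floor((a_0 + m_{i+1})/d_{i+1}):
  m_1 = 1*47 - 0 = 47, d_1 = (2280 - 47^2)/1 = 71/1 = 71, a_1 = floor((47 + 47)/71) = 1.
  m_2 = 71*1 - 47 = 24, d_2 = (2280 - 24^2)/71 = 1704/71 = 24, a_2 = floor((47 + 24)/24) = 2.
  m_3 = 24*2 - 24 = 24, d_3 = (2280 - 24^2)/24 = 1704/24 = 71, a_3 = floor((47 + 24)/71) = 1.
  m_4 = 71*1 - 24 = 47, d_4 = (2280 - 47^2)/71 = 71/71 = 1, a_4 = floor((47 + 47)/1) = 94.
  m_5 = 1*94 - 47 = 47, d_5 = (2280 - 47^2)/1 = 71/1 = 71: (m_5, d_5) = (m_1, d_1) = (47, 71), so from here the quotients repeat a_1, ..., a_4; the period length is 4.
So sqrt(2280) = [47; (1, 2, 1, 94)] with period length k = 4.
k is even, so the fundamental solution of x^2 - 2280y^2 = 1 is (p_{k-1}, q_{k-1}) = (p_3, q_3); compute convergents through index 3.
Convergents (p_i = a_i*p_{i-1} + p_{i-2}, q_i = a_i*q_{i-1} + q_{i-2} with p_{-2}=0, p_{-1}=1, q_{-2}=1, q_{-1}=0):
  i=0: a_0=47, p_0 = 47*1 + 0 = 47, q_0 = 47*0 + 1 = 1.
  i=1: a_1=1, p_1 = 1*47 + 1 = 48, q_1 = 1*1 + 0 = 1.
  i=2: a_2=2, p_2 = 2*48 + 47 = 143, q_2 = 2*1 + 1 = 3.
  i=3: a_3=1, p_3 = 1*143 + 48 = 191, q_3 = 1*3 + 1 = 4.
Check: 191^2 - 2280*4^2 = 36481 - 36480 = 1, so (x, y) = (191, 4) solves the equation, and by the theorem it is the least positive solution.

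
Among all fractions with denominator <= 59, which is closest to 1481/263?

107/19

Expand x = 1481/263 as a continued fraction with the Euclidean algorithm:
  1481 = 5*263 + 166, so a_0 = 5.
  263 = 1*166 + 97, so a_1 = 1.
  166 = 1*97 + 69, so a_2 = 1.
  97 = 1*69 + 28, so a_3 = 1.
  69 = 2*28 + 13, so a_4 = 2.
  28 = 2*13 + 2, so a_5 = 2.
  13 = 6*2 + 1, so a_6 = 6.
  2 = 2*1 + 0, so a_7 = 2.
so x = [5; 1, 1, 1, 2, 2, 6, 2].
Convergents (p_i = a_i*p_{i-1} + p_{i-2}, q_i = a_i*q_{i-1} + q_{i-2} with p_{-2}=0, p_{-1}=1, q_{-2}=1, q_{-1}=0), until the denominator exceeds 59:
  i=0: a_0=5, p_0 = 5*1 + 0 = 5, q_0 = 5*0 + 1 = 1.
  i=1: a_1=1, p_1 = 1*5 + 1 = 6, q_1 = 1*1 + 0 = 1.
  i=2: a_2=1, p_2 = 1*6 + 5 = 11, q_2 = 1*1 + 1 = 2.
  i=3: a_3=1, p_3 = 1*11 + 6 = 17, q_3 = 1*2 + 1 = 3.
  i=4: a_4=2, p_4 = 2*17 + 11 = 45, q_4 = 2*3 + 2 = 8.
  i=5: a_5=2, p_5 = 2*45 + 17 = 107, q_5 = 2*8 + 3 = 19.
  i=6: a_6=6, p_6 = 6*107 + 45 = 687, q_6 = 6*19 + 8 = 122.
q_6 = 122 > 59, so the last convergent with denominator <= 59 is p_5/q_5 = 107/19.
The closest fraction with denominator <= 59 is either p_5/q_5 or the intermediate fraction (k*p_5 + p_4)/(k*q_5 + q_4) with the largest k >= 1 whose denominator stays <= 59; these approach x as k grows, and every other convergent or intermediate fraction in range is farther away.
Largest k: floor((59 - q_4)/q_5) = floor((59 - 8)/19) = 2.
That gives (2*107 + 45)/(2*19 + 8) = 259/46.
Compare the errors: |x - 107/19| = |1481*19 - 107*263|/(263*19) = 2/4997, and |x - 259/46| = |1481*46 - 259*263|/(263*46) = 9/12098.
Cross-multiplying, 2*12098 = 24196 < 44973 = 9*4997, so 2/4997 is smaller: the convergent 107/19 is closer to x than 259/46.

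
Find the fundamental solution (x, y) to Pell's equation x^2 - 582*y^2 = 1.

(x, y) = (193, 8)

First expand sqrt(582) as a continued fraction. With x_i = (sqrt(582) + m_i)/d_i and (m_0, d_0) = (0, 1): a_0 = floor(sqrt(582)) = 24, since 24^2 = 576 <= 582 < 625 = 25^2.
Iterate m_{i+1} = d_i*a_i - m_i, d_{i+1} = (582 - m_{i+1}^2)/d_i, a_{i+1} = floor((a_0 + m_{i+1})/d_{i+1}):
  m_1 = 1*24 - 0 = 24, d_1 = (582 - 24^2)/1 = 6/1 = 6, a_1 = floor((24 + 24)/6) = 8.
  m_2 = 6*8 - 24 = 24, d_2 = (582 - 24^2)/6 = 6/6 = 1, a_2 = floor((24 + 24)/1) = 48.
  m_3 = 1*48 - 24 = 24, d_3 = (582 - 24^2)/1 = 6/1 = 6: (m_3, d_3) = (m_1, d_1) = (24, 6), so from here the quotients repeat a_1, a_2; the period length is 2.
So sqrt(582) = [24; (8, 48)] with period length k = 2.
k is even, so the fundamental solution of x^2 - 582y^2 = 1 is (p_{k-1}, q_{k-1}) = (p_1, q_1); compute convergents through index 1.
Convergents (p_i = a_i*p_{i-1} + p_{i-2}, q_i = a_i*q_{i-1} + q_{i-2} with p_{-2}=0, p_{-1}=1, q_{-2}=1, q_{-1}=0):
  i=0: a_0=24, p_0 = 24*1 + 0 = 24, q_0 = 24*0 + 1 = 1.
  i=1: a_1=8, p_1 = 8*24 + 1 = 193, q_1 = 8*1 + 0 = 8.
Check: 193^2 - 582*8^2 = 37249 - 37248 = 1, so (x, y) = (193, 8) solves the equation, and by the theorem it is the least positive solution.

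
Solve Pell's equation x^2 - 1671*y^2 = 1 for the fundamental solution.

(x, y) = (9558676, 233835)

First expand sqrt(1671) as a continued fraction. With x_i = (sqrt(1671) + m_i)/d_i and (m_0, d_0) = (0, 1): a_0 = floor(sqrt(1671)) = 40, since 40^2 = 1600 <= 1671 < 1681 = 41^2.
Iterate m_{i+1} = d_i*a_i - m_i, d_{i+1} = (1671 - m_{i+1}^2)/d_i, a_{i+1} = floor((a_0 + m_{i+1})/d_{i+1}):
  m_1 = 1*40 - 0 = 40, d_1 = (1671 - 40^2)/1 = 71/1 = 71, a_1 = floor((40 + 40)/71) = 1.
  m_2 = 71*1 - 40 = 31, d_2 = (1671 - 31^2)/71 = 710/71 = 10, a_2 = floor((40 + 31)/10) = 7.
  m_3 = 10*7 - 31 = 39, d_3 = (1671 - 39^2)/10 = 150/10 = 15, a_3 = floor((40 + 39)/15) = 5.
  m_4 = 15*5 - 39 = 36, d_4 = (1671 - 36^2)/15 = 375/15 = 25, a_4 = floor((40 + 36)/25) = 3.
  m_5 = 25*3 - 36 = 39, d_5 = (1671 - 39^2)/25 = 150/25 = 6, a_5 = floor((40 + 39)/6) = 13.
  m_6 = 6*13 - 39 = 39, d_6 = (1671 - 39^2)/6 = 150/6 = 25, a_6 = floor((40 + 39)/25) = 3.
  m_7 = 25*3 - 39 = 36, d_7 = (1671 - 36^2)/25 = 375/25 = 15, a_7 = floor((40 + 36)/15) = 5.
  m_8 = 15*5 - 36 = 39, d_8 = (1671 - 39^2)/15 = 150/15 = 10, a_8 = floor((40 + 39)/10) = 7.
  m_9 = 10*7 - 39 = 31, d_9 = (1671 - 31^2)/10 = 710/10 = 71, a_9 = floor((40 + 31)/71) = 1.
  m_10 = 71*1 - 31 = 40, d_10 = (1671 - 40^2)/71 = 71/71 = 1, a_10 = floor((40 + 40)/1) = 80.
  m_11 = 1*80 - 40 = 40, d_11 = (1671 - 40^2)/1 = 71/1 = 71: (m_11, d_11) = (m_1, d_1) = (40, 71), so from here the quotients repeat a_1, ..., a_10; the period length is 10.
So sqrt(1671) = [40; (1, 7, 5, 3, 13, 3, 5, 7, 1, 80)] with period length k = 10.
k is even, so the fundamental solution of x^2 - 1671y^2 = 1 is (p_{k-1}, q_{k-1}) = (p_9, q_9); compute convergents through index 9.
Convergents (p_i = a_i*p_{i-1} + p_{i-2}, q_i = a_i*q_{i-1} + q_{i-2} with p_{-2}=0, p_{-1}=1, q_{-2}=1, q_{-1}=0):
  i=0: a_0=40, p_0 = 40*1 + 0 = 40, q_0 = 40*0 + 1 = 1.
  i=1: a_1=1, p_1 = 1*40 + 1 = 41, q_1 = 1*1 + 0 = 1.
  i=2: a_2=7, p_2 = 7*41 + 40 = 327, q_2 = 7*1 + 1 = 8.
  i=3: a_3=5, p_3 = 5*327 + 41 = 1676, q_3 = 5*8 + 1 = 41.
  i=4: a_4=3, p_4 = 3*1676 + 327 = 5355, q_4 = 3*41 + 8 = 131.
  i=5: a_5=13, p_5 = 13*5355 + 1676 = 71291, q_5 = 13*131 + 41 = 1744.
  i=6: a_6=3, p_6 = 3*71291 + 5355 = 219228, q_6 = 3*1744 + 131 = 5363.
  i=7: a_7=5, p_7 = 5*219228 + 71291 = 1167431, q_7 = 5*5363 + 1744 = 28559.
  i=8: a_8=7, p_8 = 7*1167431 + 219228 = 8391245, q_8 = 7*28559 + 5363 = 205276.
  i=9: a_9=1, p_9 = 1*8391245 + 1167431 = 9558676, q_9 = 1*205276 + 28559 = 233835.
Check: 9558676^2 - 1671*233835^2 = 91368286872976 - 91368286872975 = 1, so (x, y) = (9558676, 233835) solves the equation, and by the theorem it is the least positive solution.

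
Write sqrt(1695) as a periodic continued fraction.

[41; (5, 1, 6, 1, 1, 1, 6, 1, 5, 82)]

Write x_i = (sqrt(1695) + m_i)/d_i with (m_0, d_0) = (0, 1). a_0 = floor(sqrt(1695)) = 41, since 41^2 = 1681 <= 1695 < 1764 = 42^2.
Iterate m_{i+1} = d_i*a_i - m_i, d_{i+1} = (1695 - m_{i+1}^2)/d_i, a_{i+1} = floor((a_0 + m_{i+1})/d_{i+1}):
  m_1 = 1*41 - 0 = 41, d_1 = (1695 - 41^2)/1 = 14/1 = 14, a_1 = floor((41 + 41)/14) = 5.
  m_2 = 14*5 - 41 = 29, d_2 = (1695 - 29^2)/14 = 854/14 = 61, a_2 = floor((41 + 29)/61) = 1.
  m_3 = 61*1 - 29 = 32, d_3 = (1695 - 32^2)/61 = 671/61 = 11, a_3 = floor((41 + 32)/11) = 6.
  m_4 = 11*6 - 32 = 34, d_4 = (1695 - 34^2)/11 = 539/11 = 49, a_4 = floor((41 + 34)/49) = 1.
  m_5 = 49*1 - 34 = 15, d_5 = (1695 - 15^2)/49 = 1470/49 = 30, a_5 = floor((41 + 15)/30) = 1.
  m_6 = 30*1 - 15 = 15, d_6 = (1695 - 15^2)/30 = 1470/30 = 49, a_6 = floor((41 + 15)/49) = 1.
  m_7 = 49*1 - 15 = 34, d_7 = (1695 - 34^2)/49 = 539/49 = 11, a_7 = floor((41 + 34)/11) = 6.
  m_8 = 11*6 - 34 = 32, d_8 = (1695 - 32^2)/11 = 671/11 = 61, a_8 = floor((41 + 32)/61) = 1.
  m_9 = 61*1 - 32 = 29, d_9 = (1695 - 29^2)/61 = 854/61 = 14, a_9 = floor((41 + 29)/14) = 5.
  m_10 = 14*5 - 29 = 41, d_10 = (1695 - 41^2)/14 = 14/14 = 1, a_10 = floor((41 + 41)/1) = 82.
  m_11 = 1*82 - 41 = 41, d_11 = (1695 - 41^2)/1 = 14/1 = 14: (m_11, d_11) = (m_1, d_1) = (41, 14), so from here the quotients repeat a_1, ..., a_10; the period length is 10.
Hence the expansion of sqrt(1695) is a_0 = 41 followed by the repeating block 5, 1, 6, 1, 1, 1, 6, 1, 5, 82 (period 10).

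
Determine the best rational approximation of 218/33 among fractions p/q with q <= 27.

152/23

Expand x = 218/33 as a continued fraction with the Euclidean algorithm:
  218 = 6*33 + 20, so a_0 = 6.
  33 = 1*20 + 13, so a_1 = 1.
  20 = 1*13 + 7, so a_2 = 1.
  13 = 1*7 + 6, so a_3 = 1.
  7 = 1*6 + 1, so a_4 = 1.
  6 = 6*1 + 0, so a_5 = 6.
so x = [6; 1, 1, 1, 1, 6].
Convergents (p_i = a_i*p_{i-1} + p_{i-2}, q_i = a_i*q_{i-1} + q_{i-2} with p_{-2}=0, p_{-1}=1, q_{-2}=1, q_{-1}=0), until the denominator exceeds 27:
  i=0: a_0=6, p_0 = 6*1 + 0 = 6, q_0 = 6*0 + 1 = 1.
  i=1: a_1=1, p_1 = 1*6 + 1 = 7, q_1 = 1*1 + 0 = 1.
  i=2: a_2=1, p_2 = 1*7 + 6 = 13, q_2 = 1*1 + 1 = 2.
  i=3: a_3=1, p_3 = 1*13 + 7 = 20, q_3 = 1*2 + 1 = 3.
  i=4: a_4=1, p_4 = 1*20 + 13 = 33, q_4 = 1*3 + 2 = 5.
  i=5: a_5=6, p_5 = 6*33 + 20 = 218, q_5 = 6*5 + 3 = 33.
q_5 = 33 > 27, so the last convergent with denominator <= 27 is p_4/q_4 = 33/5.
The closest fraction with denominator <= 27 is either p_4/q_4 or the intermediate fraction (k*p_4 + p_3)/(k*q_4 + q_3) with the largest k >= 1 whose denominator stays <= 27; these approach x as k grows, and every other convergent or intermediate fraction in range is farther away.
Largest k: floor((27 - q_3)/q_4) = floor((27 - 3)/5) = 4.
That gives (4*33 + 20)/(4*5 + 3) = 152/23.
Compare the errors: |x - 33/5| = |218*5 - 33*33|/(33*5) = 1/165, and |x - 152/23| = |218*23 - 152*33|/(33*23) = 2/759.
Cross-multiplying, 2*165 = 330 < 759 = 1*759, so 2/759 is smaller: the intermediate fraction 152/23 is closer to x than 33/5.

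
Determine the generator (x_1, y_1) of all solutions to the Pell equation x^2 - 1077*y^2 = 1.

First expand sqrt(1077) as a continued fraction. With x_i = (sqrt(1077) + m_i)/d_i and (m_0, d_0) = (0, 1): a_0 = floor(sqrt(1077)) = 32, since 32^2 = 1024 <= 1077 < 1089 = 33^2.
Iterate m_{i+1} = d_i*a_i - m_i, d_{i+1} = (1077 - m_{i+1}^2)/d_i, a_{i+1} = floor((a_0 + m_{i+1})/d_{i+1}):
  m_1 = 1*32 - 0 = 32, d_1 = (1077 - 32^2)/1 = 53/1 = 53, a_1 = floor((32 + 32)/53) = 1.
  m_2 = 53*1 - 32 = 21, d_2 = (1077 - 21^2)/53 = 636/53 = 12, a_2 = floor((32 + 21)/12) = 4.
  m_3 = 12*4 - 21 = 27, d_3 = (1077 - 27^2)/12 = 348/12 = 29, a_3 = floor((32 + 27)/29) = 2.
  m_4 = 29*2 - 27 = 31, d_4 = (1077 - 31^2)/29 = 116/29 = 4, a_4 = floor((32 + 31)/4) = 15.
  m_5 = 4*15 - 31 = 29, d_5 = (1077 - 29^2)/4 = 236/4 = 59, a_5 = floor((32 + 29)/59) = 1.
  m_6 = 59*1 - 29 = 30, d_6 = (1077 - 30^2)/59 = 177/59 = 3, a_6 = floor((32 + 30)/3) = 20.
  m_7 = 3*20 - 30 = 30, d_7 = (1077 - 30^2)/3 = 177/3 = 59, a_7 = floor((32 + 30)/59) = 1.
  m_8 = 59*1 - 30 = 29, d_8 = (1077 - 29^2)/59 = 236/59 = 4, a_8 = floor((32 + 29)/4) = 15.
  m_9 = 4*15 - 29 = 31, d_9 = (1077 - 31^2)/4 = 116/4 = 29, a_9 = floor((32 + 31)/29) = 2.
  m_10 = 29*2 - 31 = 27, d_10 = (1077 - 27^2)/29 = 348/29 = 12, a_10 = floor((32 + 27)/12) = 4.
  m_11 = 12*4 - 27 = 21, d_11 = (1077 - 21^2)/12 = 636/12 = 53, a_11 = floor((32 + 21)/53) = 1.
  m_12 = 53*1 - 21 = 32, d_12 = (1077 - 32^2)/53 = 53/53 = 1, a_12 = floor((32 + 32)/1) = 64.
  m_13 = 1*64 - 32 = 32, d_13 = (1077 - 32^2)/1 = 53/1 = 53: (m_13, d_13) = (m_1, d_1) = (32, 53), so from here the quotients repeat a_1, ..., a_12; the period length is 12.
So sqrt(1077) = [32; (1, 4, 2, 15, 1, 20, 1, 15, 2, 4, 1, 64)] with period length k = 12.
k is even, so the fundamental solution of x^2 - 1077y^2 = 1 is (p_{k-1}, q_{k-1}) = (p_11, q_11); compute convergents through index 11.
Convergents (p_i = a_i*p_{i-1} + p_{i-2}, q_i = a_i*q_{i-1} + q_{i-2} with p_{-2}=0, p_{-1}=1, q_{-2}=1, q_{-1}=0):
  i=0: a_0=32, p_0 = 32*1 + 0 = 32, q_0 = 32*0 + 1 = 1.
  i=1: a_1=1, p_1 = 1*32 + 1 = 33, q_1 = 1*1 + 0 = 1.
  i=2: a_2=4, p_2 = 4*33 + 32 = 164, q_2 = 4*1 + 1 = 5.
  i=3: a_3=2, p_3 = 2*164 + 33 = 361, q_3 = 2*5 + 1 = 11.
  i=4: a_4=15, p_4 = 15*361 + 164 = 5579, q_4 = 15*11 + 5 = 170.
  i=5: a_5=1, p_5 = 1*5579 + 361 = 5940, q_5 = 1*170 + 11 = 181.
  i=6: a_6=20, p_6 = 20*5940 + 5579 = 124379, q_6 = 20*181 + 170 = 3790.
  i=7: a_7=1, p_7 = 1*124379 + 5940 = 130319, q_7 = 1*3790 + 181 = 3971.
  i=8: a_8=15, p_8 = 15*130319 + 124379 = 2079164, q_8 = 15*3971 + 3790 = 63355.
  i=9: a_9=2, p_9 = 2*2079164 + 130319 = 4288647, q_9 = 2*63355 + 3971 = 130681.
  i=10: a_10=4, p_10 = 4*4288647 + 2079164 = 19233752, q_10 = 4*130681 + 63355 = 586079.
  i=11: a_11=1, p_11 = 1*19233752 + 4288647 = 23522399, q_11 = 1*586079 + 130681 = 716760.
Check: 23522399^2 - 1077*716760^2 = 553303254715201 - 553303254715200 = 1, so (x, y) = (23522399, 716760) solves the equation, and by the theorem it is the least positive solution.

(x, y) = (23522399, 716760)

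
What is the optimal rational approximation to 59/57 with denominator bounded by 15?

16/15

Expand x = 59/57 as a continued fraction with the Euclidean algorithm:
  59 = 1*57 + 2, so a_0 = 1.
  57 = 28*2 + 1, so a_1 = 28.
  2 = 2*1 + 0, so a_2 = 2.
so x = [1; 28, 2].
Convergents (p_i = a_i*p_{i-1} + p_{i-2}, q_i = a_i*q_{i-1} + q_{i-2} with p_{-2}=0, p_{-1}=1, q_{-2}=1, q_{-1}=0), until the denominator exceeds 15:
  i=0: a_0=1, p_0 = 1*1 + 0 = 1, q_0 = 1*0 + 1 = 1.
  i=1: a_1=28, p_1 = 28*1 + 1 = 29, q_1 = 28*1 + 0 = 28.
q_1 = 28 > 15, so the last convergent with denominator <= 15 is p_0/q_0 = 1/1.
The closest fraction with denominator <= 15 is either p_0/q_0 or the intermediate fraction (k*p_0 + p_{-1})/(k*q_0 + q_{-1}) with the largest k >= 1 whose denominator stays <= 15; these approach x as k grows, and every other convergent or intermediate fraction in range is farther away.
Largest k: floor((15 - q_{-1})/q_0) = floor((15 - 0)/1) = 15 (using the seeds p_{-1} = 1, q_{-1} = 0).
That gives (15*1 + 1)/(15*1 + 0) = 16/15.
Compare the errors: |x - 1/1| = |59*1 - 1*57|/(57*1) = 2/57, and |x - 16/15| = |59*15 - 16*57|/(57*15) = 27/855.
Cross-multiplying, 27*57 = 1539 < 1710 = 2*855, so 27/855 is smaller: the intermediate fraction 16/15 is closer to x than 1/1.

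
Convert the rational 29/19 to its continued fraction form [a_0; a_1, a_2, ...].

[1; 1, 1, 9]

Run the Euclidean algorithm on 29 and 19; the successive quotients are the partial quotients a_0, a_1, ... (each step inverts the fractional part left over by the previous one):
  29 = 1*19 + 10, so a_0 = 1.
  19 = 1*10 + 9, so a_1 = 1.
  10 = 1*9 + 1, so a_2 = 1.
  9 = 9*1 + 0, so a_3 = 9.
The remainder reaches 0 after 4 divisions, so the expansion has 4 partial quotients, read off in order.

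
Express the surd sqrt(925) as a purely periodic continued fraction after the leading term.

[30; (2, 2, 2, 2, 60)]

Write x_i = (sqrt(925) + m_i)/d_i with (m_0, d_0) = (0, 1). a_0 = floor(sqrt(925)) = 30, since 30^2 = 900 <= 925 < 961 = 31^2.
Iterate m_{i+1} = d_i*a_i - m_i, d_{i+1} = (925 - m_{i+1}^2)/d_i, a_{i+1} = floor((a_0 + m_{i+1})/d_{i+1}):
  m_1 = 1*30 - 0 = 30, d_1 = (925 - 30^2)/1 = 25/1 = 25, a_1 = floor((30 + 30)/25) = 2.
  m_2 = 25*2 - 30 = 20, d_2 = (925 - 20^2)/25 = 525/25 = 21, a_2 = floor((30 + 20)/21) = 2.
  m_3 = 21*2 - 20 = 22, d_3 = (925 - 22^2)/21 = 441/21 = 21, a_3 = floor((30 + 22)/21) = 2.
  m_4 = 21*2 - 22 = 20, d_4 = (925 - 20^2)/21 = 525/21 = 25, a_4 = floor((30 + 20)/25) = 2.
  m_5 = 25*2 - 20 = 30, d_5 = (925 - 30^2)/25 = 25/25 = 1, a_5 = floor((30 + 30)/1) = 60.
  m_6 = 1*60 - 30 = 30, d_6 = (925 - 30^2)/1 = 25/1 = 25: (m_6, d_6) = (m_1, d_1) = (30, 25), so from here the quotients repeat a_1, ..., a_5; the period length is 5.
Hence the expansion of sqrt(925) is a_0 = 30 followed by the repeating block 2, 2, 2, 2, 60 (period 5).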